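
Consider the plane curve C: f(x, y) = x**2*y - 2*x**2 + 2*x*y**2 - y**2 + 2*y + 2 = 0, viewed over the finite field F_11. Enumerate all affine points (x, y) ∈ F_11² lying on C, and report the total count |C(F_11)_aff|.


Affine F_11-points: {(0, 6), (0, 7), (1, 0), (1, 8), (2, 4), (2, 5), (3, 1), (3, 10), (4, 4), (4, 6), (5, 9), (5, 10), (6, 3), (7, 5), (7, 8), (8, 2), (8, 9), (9, 3), (9, 7), (10, 0), (10, 1)}; count = 21.

For each of the 121 pairs (x, y) ∈ F_11², evaluate f(x, y) mod 11. Record the zeros.
  x = 0: [0↦2, 1↦3, 2↦2, 3↦10, 4↦5, 5↦9, 6↦0, 7↦0, 8↦9, 9↦5, 10↦10]  zeros at y ∈ {6, 7}
  x = 1: [0↦0, 1↦4, 2↦10, 3↦7, 4↦6, 5↦7, 6↦10, 7↦4, 8↦0, 9↦9, 10↦9]  zeros at y ∈ {0, 8}
  x = 2: [0↦5, 1↦3, 2↦7, 3↦6, 4↦0, 5↦0, 6↦6, 7↦7, 8↦3, 9↦5, 10↦2]  zeros at y ∈ {4, 5}
  x = 3: [0↦6, 1↦0, 2↦4, 3↦7, 4↦9, 5↦10, 6↦10, 7↦9, 8↦7, 9↦4, 10↦0]  zeros at y ∈ {1, 10}
  x = 4: [0↦3, 1↦6, 2↦1, 3↦10, 4↦0, 5↦4, 6↦0, 7↦10, 8↦1, 9↦6, 10↦3]  zeros at y ∈ {4, 6}
  x = 5: [0↦7, 1↦10, 2↦9, 3↦4, 4↦6, 5↦4, 6↦9, 7↦10, 8↦7, 9↦0, 10↦0]  zeros at y ∈ {9, 10}
  x = 6: [0↦7, 1↦1, 2↦6, 3↦0, 4↦5, 5↦10, 6↦4, 7↦9, 8↦3, 9↦8, 10↦2]  zeros at y ∈ {3}
  x = 7: [0↦3, 1↦1, 2↦3, 3↦9, 4↦8, 5↦0, 6↦7, 7↦7, 8↦0, 9↦8, 10↦9]  zeros at y ∈ {5, 8}
  x = 8: [0↦6, 1↦10, 2↦0, 3↦9, 4↦4, 5↦7, 6↦7, 7↦4, 8↦9, 9↦0, 10↦10]  zeros at y ∈ {2, 9}
  x = 9: [0↦5, 1↦6, 2↦8, 3↦0, 4↦4, 5↦9, 6↦4, 7↦0, 8↦8, 9↦6, 10↦5]  zeros at y ∈ {3, 7}
  x = 10: [0↦0, 1↦0, 2↦5, 3↦4, 4↦8, 5↦6, 6↦9, 7↦6, 8↦8, 9↦4, 10↦5]  zeros at y ∈ {0, 1}
Collecting zeros: affine points = {(0, 6), (0, 7), (1, 0), (1, 8), (2, 4), (2, 5), (3, 1), (3, 10), (4, 4), (4, 6), (5, 9), (5, 10), (6, 3), (7, 5), (7, 8), (8, 2), (8, 9), (9, 3), (9, 7), (10, 0), (10, 1)}.
Total count |C(F_11)_aff| = 21.


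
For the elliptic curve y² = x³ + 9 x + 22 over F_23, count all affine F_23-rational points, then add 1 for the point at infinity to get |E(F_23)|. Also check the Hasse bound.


Affine points = {(1, 3), (1, 20), (2, 5), (2, 18), (5, 10), (5, 13), (6, 4), (6, 19), (8, 10), (8, 13), (9, 2), (9, 21), (10, 10), (10, 13), (11, 7), (11, 16), (12, 8), (12, 15), (13, 6), (13, 17), (15, 6), (15, 17), (18, 6), (18, 17), (22, 9), (22, 14)}; affine count = 26; |E(F_23)| = 27.

Discriminant check: Δ ∝ 4a³ + 27b² = 4·9³ + 27·22² = 4·729 + 27·484 ≡ 22 (mod 23). Nonzero ⇒ E is nonsingular.
For each x ∈ F_23, compute rhs = x³ + 9·x + 22 mod 23, then count y ∈ F_23 with y² ≡ rhs.
  x = 0: rhs = 22, matching y values: none (0 points).
  x = 1: rhs = 9, matching y values: 3, 20 (2 points).
  x = 2: rhs = 2, matching y values: 5, 18 (2 points).
  x = 3: rhs = 7, matching y values: none (0 points).
  x = 4: rhs = 7, matching y values: none (0 points).
  x = 5: rhs = 8, matching y values: 10, 13 (2 points).
  x = 6: rhs = 16, matching y values: 4, 19 (2 points).
  x = 7: rhs = 14, matching y values: none (0 points).
  x = 8: rhs = 8, matching y values: 10, 13 (2 points).
  x = 9: rhs = 4, matching y values: 2, 21 (2 points).
  x = 10: rhs = 8, matching y values: 10, 13 (2 points).
  x = 11: rhs = 3, matching y values: 7, 16 (2 points).
  x = 12: rhs = 18, matching y values: 8, 15 (2 points).
  x = 13: rhs = 13, matching y values: 6, 17 (2 points).
  x = 14: rhs = 17, matching y values: none (0 points).
  x = 15: rhs = 13, matching y values: 6, 17 (2 points).
  x = 16: rhs = 7, matching y values: none (0 points).
  x = 17: rhs = 5, matching y values: none (0 points).
  x = 18: rhs = 13, matching y values: 6, 17 (2 points).
  x = 19: rhs = 14, matching y values: none (0 points).
  x = 20: rhs = 14, matching y values: none (0 points).
  x = 21: rhs = 19, matching y values: none (0 points).
  x = 22: rhs = 12, matching y values: 9, 14 (2 points).
Total affine count: 26.
Full point count |E(F_23)| = 26 + 1 = 27.
Hasse bound: |27 − (23+1)| = |3| = 3 ≤ 2√23 ≈ 9.5917 ✓.


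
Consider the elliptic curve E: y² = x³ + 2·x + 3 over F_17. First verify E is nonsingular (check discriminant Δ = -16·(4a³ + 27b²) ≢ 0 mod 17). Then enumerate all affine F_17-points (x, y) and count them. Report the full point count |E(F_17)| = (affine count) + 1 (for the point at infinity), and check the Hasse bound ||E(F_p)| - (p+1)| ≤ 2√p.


Affine points = {(2, 7), (2, 10), (3, 6), (3, 11), (5, 6), (5, 11), (8, 2), (8, 15), (9, 6), (9, 11), (11, 8), (11, 9), (12, 2), (12, 15), (13, 4), (13, 13), (14, 2), (14, 15), (15, 5), (15, 12), (16, 0)}; affine count = 21; |E(F_17)| = 22.

Discriminant check: Δ ∝ 4a³ + 27b² = 4·2³ + 27·3² = 4·8 + 27·9 ≡ 3 (mod 17). Nonzero ⇒ E is nonsingular.
For each x ∈ F_17, compute rhs = x³ + 2·x + 3 mod 17, then count y ∈ F_17 with y² ≡ rhs.
  x = 0: rhs = 3, matching y values: none (0 points).
  x = 1: rhs = 6, matching y values: none (0 points).
  x = 2: rhs = 15, matching y values: 7, 10 (2 points).
  x = 3: rhs = 2, matching y values: 6, 11 (2 points).
  x = 4: rhs = 7, matching y values: none (0 points).
  x = 5: rhs = 2, matching y values: 6, 11 (2 points).
  x = 6: rhs = 10, matching y values: none (0 points).
  x = 7: rhs = 3, matching y values: none (0 points).
  x = 8: rhs = 4, matching y values: 2, 15 (2 points).
  x = 9: rhs = 2, matching y values: 6, 11 (2 points).
  x = 10: rhs = 3, matching y values: none (0 points).
  x = 11: rhs = 13, matching y values: 8, 9 (2 points).
  x = 12: rhs = 4, matching y values: 2, 15 (2 points).
  x = 13: rhs = 16, matching y values: 4, 13 (2 points).
  x = 14: rhs = 4, matching y values: 2, 15 (2 points).
  x = 15: rhs = 8, matching y values: 5, 12 (2 points).
  x = 16: rhs = 0, matching y values: 0 (1 points).
Total affine count: 21.
Full point count |E(F_17)| = 21 + 1 = 22.
Hasse bound: |22 − (17+1)| = |4| = 4 ≤ 2√17 ≈ 8.2462 ✓.


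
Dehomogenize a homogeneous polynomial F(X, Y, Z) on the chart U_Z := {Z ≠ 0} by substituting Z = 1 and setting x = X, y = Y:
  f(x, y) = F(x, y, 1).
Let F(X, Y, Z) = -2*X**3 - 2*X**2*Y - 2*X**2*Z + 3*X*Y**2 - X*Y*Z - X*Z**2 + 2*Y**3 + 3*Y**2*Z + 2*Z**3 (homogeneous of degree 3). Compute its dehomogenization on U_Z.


f(x, y) = -2*x**3 - 2*x**2*y - 2*x**2 + 3*x*y**2 - x*y - x + 2*y**3 + 3*y**2 + 2

On U_Z we set Z = 1. Each monomial c·X^i·Y^j·Z^k in F becomes c·x^i·y^j·1^k = c·x^i·y^j.
Substituting Z = 1: F(X, Y, 1) = -2*x**3 - 2*x**2*y - 2*x**2 + 3*x*y**2 - x*y - x + 2*y**3 + 3*y**2 + 2.
Note: deg(f) ≤ deg(F) = 3; strict inequality happens when F is divisible by Z (lost terms).


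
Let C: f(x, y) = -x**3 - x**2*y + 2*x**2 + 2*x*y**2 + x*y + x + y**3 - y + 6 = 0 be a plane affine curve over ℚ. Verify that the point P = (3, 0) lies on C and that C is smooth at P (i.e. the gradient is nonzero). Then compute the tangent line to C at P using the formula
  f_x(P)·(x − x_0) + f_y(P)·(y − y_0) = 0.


Tangent line at P: -14*x - 7*y + 42 = 0.

Step 1: f(3, 0) = 0, so P lies on C.
Step 2: partial derivatives
  f_x(x, y) = -3*x**2 - 2*x*y + 4*x + 2*y**2 + y + 1, f_y(x, y) = -x**2 + 4*x*y + x + 3*y**2 - 1.
  f_x(P) = -14, f_y(P) = -7 (gradient nonzero, so P is smooth).
Step 3: tangent line at P: -14·(x − 3) + -7·(y − 0) = 0.
Expanding: -14*x - 7*y + 42 = 0.


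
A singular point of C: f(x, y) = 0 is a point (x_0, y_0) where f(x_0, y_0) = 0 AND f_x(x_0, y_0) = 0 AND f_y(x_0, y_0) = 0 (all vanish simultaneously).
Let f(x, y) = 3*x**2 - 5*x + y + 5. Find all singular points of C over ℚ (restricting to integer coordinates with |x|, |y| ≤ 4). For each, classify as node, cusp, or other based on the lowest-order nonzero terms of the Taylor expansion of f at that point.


No singular points in the scanned grid; C is smooth there.

Compute partial derivatives:
  f_x = 6*x - 5.
  f_y = 1.
f_y = 1 is a nonzero constant, so f_y never vanishes: no point (x, y) can satisfy f = f_x = f_y = 0. In particular no (x, y) ∈ {−4, ..., 4}² is singular; the curve is smooth.


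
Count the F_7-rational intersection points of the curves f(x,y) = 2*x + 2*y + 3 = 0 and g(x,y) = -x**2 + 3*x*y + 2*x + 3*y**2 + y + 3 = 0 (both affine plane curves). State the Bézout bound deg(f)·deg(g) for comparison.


Common zeros: {(3, 6), (6, 3)}; count = 2; Bézout bound = 2.

deg(f) = 1, deg(g) = 2, so Bézout bound = 2.
Scan x ∈ F_7. For each x, list the y ∈ F_7 with f(x, y) ≡ 0 and those with g(x, y) ≡ 0 (mod 7); the common zeros in that column are the intersection.
  x = 0: f ≡ 0 at y ∈ {2}; g ≡ 0 at y ∈ {1}; common: ∅.
  x = 1: f ≡ 0 at y ∈ {1}; g ≡ 0 at y ∈ ∅; common: ∅.
  x = 2: f ≡ 0 at y ∈ {0}; g ≡ 0 at y ∈ ∅; common: ∅.
  x = 3: f ≡ 0 at y ∈ {6}; g ≡ 0 at y ∈ {0, 6}; common: {6}.
  x = 4: f ≡ 0 at y ∈ {5}; g ≡ 0 at y ∈ ∅; common: ∅.
  x = 5: f ≡ 0 at y ∈ {4}; g ≡ 0 at y ∈ {1, 3}; common: ∅.
  x = 6: f ≡ 0 at y ∈ {3}; g ≡ 0 at y ∈ {0, 3}; common: {3}.
Collecting: common zeros = {(3, 6), (6, 3)}, so the count is 2.
Comparison with the Bézout bound: 2 ≤ 2 = deg(f)·deg(g), as expected for curves with no common component (the bound is attained).


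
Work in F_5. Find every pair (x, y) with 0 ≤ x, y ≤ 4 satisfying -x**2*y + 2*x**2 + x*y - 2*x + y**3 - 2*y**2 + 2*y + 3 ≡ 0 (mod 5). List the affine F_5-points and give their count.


Affine F_5-points: {(3, 0), (3, 1)}; count = 2.

For each of the 25 pairs (x, y) ∈ F_5², evaluate f(x, y) mod 5. Record the zeros.
  x = 0: [0↦3, 1↦4, 2↦2, 3↦3, 4↦3]  zeros at y ∈ ∅
  x = 1: [0↦3, 1↦4, 2↦2, 3↦3, 4↦3]  zeros at y ∈ ∅
  x = 2: [0↦2, 1↦1, 2↦2, 3↦1, 4↦4]  zeros at y ∈ ∅
  x = 3: [0↦0, 1↦0, 2↦2, 3↦2, 4↦1]  zeros at y ∈ {0, 1}
  x = 4: [0↦2, 1↦1, 2↦2, 3↦1, 4↦4]  zeros at y ∈ ∅
Collecting zeros: affine points = {(3, 0), (3, 1)}.
Total count |C(F_5)_aff| = 2.


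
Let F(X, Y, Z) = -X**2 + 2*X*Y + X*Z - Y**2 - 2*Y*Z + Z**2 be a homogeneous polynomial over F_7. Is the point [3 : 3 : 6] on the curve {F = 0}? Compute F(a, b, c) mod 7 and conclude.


F(3,3,6) ≡ 4 (mod 7); P is NOT on the curve.

Evaluate F(3, 3, 6) term-by-term (mod 7).
  -X**2 ↦ -1·9·1·1 = -9
  2*X*Y ↦ 2·3·3·1 = 18
  X*Z ↦ 1·3·1·6 = 18
  -Y**2 ↦ -1·1·9·1 = -9
  -2*Y*Z ↦ -2·1·3·6 = -36
  Z**2 ↦ 1·1·1·36 = 36
Sum: F(3, 3, 6) = (-9) + (18) + (18) + (-9) + (-36) + (36) = 18.
Reducing mod 7: 18 ≡ 4 (mod 7).
Since F(a, b, c) ≡ 4 ≠ 0 (mod 7), P does NOT lie on the curve.


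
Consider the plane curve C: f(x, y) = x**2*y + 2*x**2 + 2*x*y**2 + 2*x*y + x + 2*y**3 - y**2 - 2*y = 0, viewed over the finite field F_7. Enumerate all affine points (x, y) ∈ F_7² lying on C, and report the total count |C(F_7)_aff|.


Affine F_7-points: {(0, 0), (1, 1), (2, 1), (2, 4), (3, 0), (4, 4), (6, 5)}; count = 7.

For each of the 49 pairs (x, y) ∈ F_7², evaluate f(x, y) mod 7. Record the zeros.
  x = 0: [0↦0, 1↦6, 2↦1, 3↦4, 4↦6, 5↦5, 6↦6]  zeros at y ∈ {0}
  x = 1: [0↦3, 1↦0, 2↦4, 3↦6, 4↦4, 5↦3, 6↦1]  zeros at y ∈ {1}
  x = 2: [0↦3, 1↦0, 2↦1, 3↦4, 4↦0, 5↦1, 6↦5]  zeros at y ∈ {1, 4}
  x = 3: [0↦0, 1↦6, 2↦6, 3↦5, 4↦1, 5↦6, 6↦4]  zeros at y ∈ {0}
  x = 4: [0↦1, 1↦4, 2↦5, 3↦2, 4↦0, 5↦4, 6↦5]  zeros at y ∈ {4}
  x = 5: [0↦6, 1↦1, 2↦5, 3↦2, 4↦4, 5↦2, 6↦1]  zeros at y ∈ ∅
  x = 6: [0↦1, 1↦4, 2↦6, 3↦5, 4↦6, 5↦0, 6↦6]  zeros at y ∈ {5}
Collecting zeros: affine points = {(0, 0), (1, 1), (2, 1), (2, 4), (3, 0), (4, 4), (6, 5)}.
Total count |C(F_7)_aff| = 7.


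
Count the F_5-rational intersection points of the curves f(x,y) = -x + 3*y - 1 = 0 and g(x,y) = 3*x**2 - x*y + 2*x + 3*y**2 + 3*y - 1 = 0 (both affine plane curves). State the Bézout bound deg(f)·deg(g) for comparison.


Common zeros: {(1, 4), (4, 0)}; count = 2; Bézout bound = 2.

deg(f) = 1, deg(g) = 2, so Bézout bound = 2.
Scan x ∈ F_5. For each x, list the y ∈ F_5 with f(x, y) ≡ 0 and those with g(x, y) ≡ 0 (mod 5); the common zeros in that column are the intersection.
  x = 0: f ≡ 0 at y ∈ {2}; g ≡ 0 at y ∈ {1, 3}; common: ∅.
  x = 1: f ≡ 0 at y ∈ {4}; g ≡ 0 at y ∈ {2, 4}; common: {4}.
  x = 2: f ≡ 0 at y ∈ {1}; g ≡ 0 at y ∈ {0, 3}; common: ∅.
  x = 3: f ≡ 0 at y ∈ {3}; g ≡ 0 at y ∈ {1, 4}; common: ∅.
  x = 4: f ≡ 0 at y ∈ {0}; g ≡ 0 at y ∈ {0, 2}; common: {0}.
Collecting: common zeros = {(1, 4), (4, 0)}, so the count is 2.
Comparison with the Bézout bound: 2 ≤ 2 = deg(f)·deg(g), as expected for curves with no common component (the bound is attained).


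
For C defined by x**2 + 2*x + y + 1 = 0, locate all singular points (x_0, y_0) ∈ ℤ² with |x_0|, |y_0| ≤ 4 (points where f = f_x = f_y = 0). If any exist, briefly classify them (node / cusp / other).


No singular points in the scanned grid; C is smooth there.

Compute partial derivatives:
  f_x = 2*x + 2.
  f_y = 1.
f_y = 1 is a nonzero constant, so f_y never vanishes: no point (x, y) can satisfy f = f_x = f_y = 0. In particular no (x, y) ∈ {−4, ..., 4}² is singular; the curve is smooth.


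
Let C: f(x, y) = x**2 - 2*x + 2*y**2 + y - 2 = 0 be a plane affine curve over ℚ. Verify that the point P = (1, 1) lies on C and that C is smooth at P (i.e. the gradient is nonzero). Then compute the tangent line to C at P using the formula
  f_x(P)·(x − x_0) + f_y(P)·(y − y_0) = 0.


Tangent line at P: 5*y - 5 = 0.

Step 1: f(1, 1) = 0, so P lies on C.
Step 2: partial derivatives
  f_x(x, y) = 2*x - 2, f_y(x, y) = 4*y + 1.
  f_x(P) = 0, f_y(P) = 5 (gradient nonzero, so P is smooth).
Step 3: tangent line at P: 0·(x − 1) + 5·(y − 1) = 0.
Expanding: 5*y - 5 = 0.


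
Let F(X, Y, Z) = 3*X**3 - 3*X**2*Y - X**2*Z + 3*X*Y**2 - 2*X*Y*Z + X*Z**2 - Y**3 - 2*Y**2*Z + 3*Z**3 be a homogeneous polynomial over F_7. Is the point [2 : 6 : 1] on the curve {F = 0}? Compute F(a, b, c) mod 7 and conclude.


F(2,6,1) ≡ 4 (mod 7); P is NOT on the curve.

Evaluate F(2, 6, 1) term-by-term (mod 7).
  3*X**3 ↦ 3·8·1·1 = 24
  -3*X**2*Y ↦ -3·4·6·1 = -72
  -X**2*Z ↦ -1·4·1·1 = -4
  3*X*Y**2 ↦ 3·2·36·1 = 216
  -2*X*Y*Z ↦ -2·2·6·1 = -24
  X*Z**2 ↦ 1·2·1·1 = 2
  -Y**3 ↦ -1·1·216·1 = -216
  -2*Y**2*Z ↦ -2·1·36·1 = -72
  3*Z**3 ↦ 3·1·1·1 = 3
Sum: F(2, 6, 1) = (24) + (-72) + (-4) + (216) + (-24) + (2) + (-216) + (-72) + (3) = -143.
Reducing mod 7: -143 ≡ 4 (mod 7).
Since F(a, b, c) ≡ 4 ≠ 0 (mod 7), P does NOT lie on the curve.


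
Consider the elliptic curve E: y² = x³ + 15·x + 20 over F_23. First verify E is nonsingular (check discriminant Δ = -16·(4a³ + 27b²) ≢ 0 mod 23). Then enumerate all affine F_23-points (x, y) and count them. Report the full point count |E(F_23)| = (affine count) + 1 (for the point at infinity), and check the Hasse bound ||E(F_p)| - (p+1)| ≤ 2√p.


Affine points = {(1, 6), (1, 17), (2, 9), (2, 14), (3, 0), (4, 11), (4, 12), (5, 6), (5, 17), (6, 2), (6, 21), (7, 10), (7, 13), (8, 10), (8, 13), (15, 3), (15, 20), (16, 3), (16, 20), (17, 6), (17, 17), (18, 2), (18, 21), (22, 2), (22, 21)}; affine count = 25; |E(F_23)| = 26.

Discriminant check: Δ ∝ 4a³ + 27b² = 4·15³ + 27·20² = 4·3375 + 27·400 ≡ 12 (mod 23). Nonzero ⇒ E is nonsingular.
For each x ∈ F_23, compute rhs = x³ + 15·x + 20 mod 23, then count y ∈ F_23 with y² ≡ rhs.
  x = 0: rhs = 20, matching y values: none (0 points).
  x = 1: rhs = 13, matching y values: 6, 17 (2 points).
  x = 2: rhs = 12, matching y values: 9, 14 (2 points).
  x = 3: rhs = 0, matching y values: 0 (1 points).
  x = 4: rhs = 6, matching y values: 11, 12 (2 points).
  x = 5: rhs = 13, matching y values: 6, 17 (2 points).
  x = 6: rhs = 4, matching y values: 2, 21 (2 points).
  x = 7: rhs = 8, matching y values: 10, 13 (2 points).
  x = 8: rhs = 8, matching y values: 10, 13 (2 points).
  x = 9: rhs = 10, matching y values: none (0 points).
  x = 10: rhs = 20, matching y values: none (0 points).
  x = 11: rhs = 21, matching y values: none (0 points).
  x = 12: rhs = 19, matching y values: none (0 points).
  x = 13: rhs = 20, matching y values: none (0 points).
  x = 14: rhs = 7, matching y values: none (0 points).
  x = 15: rhs = 9, matching y values: 3, 20 (2 points).
  x = 16: rhs = 9, matching y values: 3, 20 (2 points).
  x = 17: rhs = 13, matching y values: 6, 17 (2 points).
  x = 18: rhs = 4, matching y values: 2, 21 (2 points).
  x = 19: rhs = 11, matching y values: none (0 points).
  x = 20: rhs = 17, matching y values: none (0 points).
  x = 21: rhs = 5, matching y values: none (0 points).
  x = 22: rhs = 4, matching y values: 2, 21 (2 points).
Total affine count: 25.
Full point count |E(F_23)| = 25 + 1 = 26.
Hasse bound: |26 − (23+1)| = |2| = 2 ≤ 2√23 ≈ 9.5917 ✓.


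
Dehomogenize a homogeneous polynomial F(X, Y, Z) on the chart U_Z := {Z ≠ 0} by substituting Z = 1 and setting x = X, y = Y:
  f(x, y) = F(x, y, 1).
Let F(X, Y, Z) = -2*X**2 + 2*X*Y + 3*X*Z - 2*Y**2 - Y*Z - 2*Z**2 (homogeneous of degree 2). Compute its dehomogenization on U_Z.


f(x, y) = -2*x**2 + 2*x*y + 3*x - 2*y**2 - y - 2

On U_Z we set Z = 1. Each monomial c·X^i·Y^j·Z^k in F becomes c·x^i·y^j·1^k = c·x^i·y^j.
Substituting Z = 1: F(X, Y, 1) = -2*x**2 + 2*x*y + 3*x - 2*y**2 - y - 2.
Note: deg(f) ≤ deg(F) = 2; strict inequality happens when F is divisible by Z (lost terms).


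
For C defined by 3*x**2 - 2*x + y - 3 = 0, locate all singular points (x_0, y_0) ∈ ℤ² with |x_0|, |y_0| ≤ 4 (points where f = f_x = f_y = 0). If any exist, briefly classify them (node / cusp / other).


No singular points in the scanned grid; C is smooth there.

Compute partial derivatives:
  f_x = 6*x - 2.
  f_y = 1.
f_y = 1 is a nonzero constant, so f_y never vanishes: no point (x, y) can satisfy f = f_x = f_y = 0. In particular no (x, y) ∈ {−4, ..., 4}² is singular; the curve is smooth.


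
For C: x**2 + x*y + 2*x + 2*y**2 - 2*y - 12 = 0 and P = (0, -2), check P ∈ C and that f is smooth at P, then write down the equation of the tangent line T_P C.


Tangent line at P: -10*y - 20 = 0.

Step 1: f(0, -2) = 0, so P lies on C.
Step 2: partial derivatives
  f_x(x, y) = 2*x + y + 2, f_y(x, y) = x + 4*y - 2.
  f_x(P) = 0, f_y(P) = -10 (gradient nonzero, so P is smooth).
Step 3: tangent line at P: 0·(x − 0) + -10·(y − -2) = 0.
Expanding: -10*y - 20 = 0.


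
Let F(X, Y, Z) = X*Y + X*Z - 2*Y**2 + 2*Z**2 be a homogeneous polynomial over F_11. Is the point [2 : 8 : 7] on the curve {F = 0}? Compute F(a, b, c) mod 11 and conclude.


F(2,8,7) ≡ 0 (mod 11); P is on the curve.

Evaluate F(2, 8, 7) term-by-term (mod 11).
  X*Y ↦ 1·2·8·1 = 16
  X*Z ↦ 1·2·1·7 = 14
  -2*Y**2 ↦ -2·1·64·1 = -128
  2*Z**2 ↦ 2·1·1·49 = 98
Sum: F(2, 8, 7) = (16) + (14) + (-128) + (98) = 0.
Reducing mod 11: 0 ≡ 0 (mod 11).
Since F(a, b, c) ≡ 0 (mod 11), P lies on the curve.


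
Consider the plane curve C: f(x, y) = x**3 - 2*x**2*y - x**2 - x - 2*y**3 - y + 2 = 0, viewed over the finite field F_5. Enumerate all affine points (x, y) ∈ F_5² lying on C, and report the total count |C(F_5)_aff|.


Affine F_5-points: {(0, 3), (0, 4), (2, 2), (2, 4)}; count = 4.

For each of the 25 pairs (x, y) ∈ F_5², evaluate f(x, y) mod 5. Record the zeros.
  x = 0: [0↦2, 1↦4, 2↦4, 3↦0, 4↦0]  zeros at y ∈ {3, 4}
  x = 1: [0↦1, 1↦1, 2↦4, 3↦3, 4↦1]  zeros at y ∈ ∅
  x = 2: [0↦4, 1↦3, 2↦0, 3↦3, 4↦0]  zeros at y ∈ {2, 4}
  x = 3: [0↦2, 1↦1, 2↦3, 3↦1, 4↦3]  zeros at y ∈ ∅
  x = 4: [0↦1, 1↦1, 2↦4, 3↦3, 4↦1]  zeros at y ∈ ∅
Collecting zeros: affine points = {(0, 3), (0, 4), (2, 2), (2, 4)}.
Total count |C(F_5)_aff| = 4.


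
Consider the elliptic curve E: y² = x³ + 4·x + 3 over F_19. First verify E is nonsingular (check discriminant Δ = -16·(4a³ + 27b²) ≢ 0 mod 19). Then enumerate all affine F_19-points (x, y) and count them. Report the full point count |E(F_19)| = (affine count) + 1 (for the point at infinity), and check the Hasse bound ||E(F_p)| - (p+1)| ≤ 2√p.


Affine points = {(2, 0), (3, 2), (3, 17), (4, 8), (4, 11), (10, 6), (10, 13), (17, 5), (17, 14), (18, 6), (18, 13)}; affine count = 11; |E(F_19)| = 12.

Discriminant check: Δ ∝ 4a³ + 27b² = 4·4³ + 27·3² = 4·64 + 27·9 ≡ 5 (mod 19). Nonzero ⇒ E is nonsingular.
For each x ∈ F_19, compute rhs = x³ + 4·x + 3 mod 19, then count y ∈ F_19 with y² ≡ rhs.
  x = 0: rhs = 3, matching y values: none (0 points).
  x = 1: rhs = 8, matching y values: none (0 points).
  x = 2: rhs = 0, matching y values: 0 (1 points).
  x = 3: rhs = 4, matching y values: 2, 17 (2 points).
  x = 4: rhs = 7, matching y values: 8, 11 (2 points).
  x = 5: rhs = 15, matching y values: none (0 points).
  x = 6: rhs = 15, matching y values: none (0 points).
  x = 7: rhs = 13, matching y values: none (0 points).
  x = 8: rhs = 15, matching y values: none (0 points).
  x = 9: rhs = 8, matching y values: none (0 points).
  x = 10: rhs = 17, matching y values: 6, 13 (2 points).
  x = 11: rhs = 10, matching y values: none (0 points).
  x = 12: rhs = 12, matching y values: none (0 points).
  x = 13: rhs = 10, matching y values: none (0 points).
  x = 14: rhs = 10, matching y values: none (0 points).
  x = 15: rhs = 18, matching y values: none (0 points).
  x = 16: rhs = 2, matching y values: none (0 points).
  x = 17: rhs = 6, matching y values: 5, 14 (2 points).
  x = 18: rhs = 17, matching y values: 6, 13 (2 points).
Total affine count: 11.
Full point count |E(F_19)| = 11 + 1 = 12.
Hasse bound: |12 − (19+1)| = |-8| = 8 ≤ 2√19 ≈ 8.7178 ✓.


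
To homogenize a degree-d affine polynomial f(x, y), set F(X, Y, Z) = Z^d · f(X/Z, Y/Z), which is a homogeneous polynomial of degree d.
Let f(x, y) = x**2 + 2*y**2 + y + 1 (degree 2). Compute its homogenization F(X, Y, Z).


F(X, Y, Z) = X**2 + 2*Y**2 + Y*Z + Z**2

deg(f) = 2.
Substitute x = X/Z, y = Y/Z into f, then multiply by Z^2.
  monomial 1·x^2·y^0 ↦ 1·X^2·Y^0·Z^0.
  monomial 2·x^0·y^2 ↦ 2·X^0·Y^2·Z^0.
  monomial 1·x^0·y^1 ↦ 1·X^0·Y^1·Z^1.
  monomial 1·x^0·y^0 ↦ 1·X^0·Y^0·Z^2.
Collecting: F(X, Y, Z) = X**2 + 2*Y**2 + Y*Z + Z**2.


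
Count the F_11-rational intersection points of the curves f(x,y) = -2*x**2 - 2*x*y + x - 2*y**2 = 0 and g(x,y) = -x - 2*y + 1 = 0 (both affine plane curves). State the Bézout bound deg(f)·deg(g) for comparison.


Common zeros: {(3, 10), (5, 9)}; count = 2; Bézout bound = 2.

deg(f) = 2, deg(g) = 1, so Bézout bound = 2.
Scan x ∈ F_11. For each x, list the y ∈ F_11 with f(x, y) ≡ 0 and those with g(x, y) ≡ 0 (mod 11); the common zeros in that column are the intersection.
  x = 0: f ≡ 0 at y ∈ {0}; g ≡ 0 at y ∈ {6}; common: ∅.
  x = 1: f ≡ 0 at y ∈ ∅; g ≡ 0 at y ∈ {0}; common: ∅.
  x = 2: f ≡ 0 at y ∈ {2, 7}; g ≡ 0 at y ∈ {5}; common: ∅.
  x = 3: f ≡ 0 at y ∈ {9, 10}; g ≡ 0 at y ∈ {10}; common: {10}.
  x = 4: f ≡ 0 at y ∈ {8, 10}; g ≡ 0 at y ∈ {4}; common: ∅.
  x = 5: f ≡ 0 at y ∈ {8, 9}; g ≡ 0 at y ∈ {9}; common: {9}.
  x = 6: f ≡ 0 at y ∈ {0, 5}; g ≡ 0 at y ∈ {3}; common: ∅.
  x = 7: f ≡ 0 at y ∈ ∅; g ≡ 0 at y ∈ {8}; common: ∅.
  x = 8: f ≡ 0 at y ∈ {7}; g ≡ 0 at y ∈ {2}; common: ∅.
  x = 9: f ≡ 0 at y ∈ ∅; g ≡ 0 at y ∈ {7}; common: ∅.
  x = 10: f ≡ 0 at y ∈ ∅; g ≡ 0 at y ∈ {1}; common: ∅.
Collecting: common zeros = {(3, 10), (5, 9)}, so the count is 2.
Comparison with the Bézout bound: 2 ≤ 2 = deg(f)·deg(g), as expected for curves with no common component (the bound is attained).


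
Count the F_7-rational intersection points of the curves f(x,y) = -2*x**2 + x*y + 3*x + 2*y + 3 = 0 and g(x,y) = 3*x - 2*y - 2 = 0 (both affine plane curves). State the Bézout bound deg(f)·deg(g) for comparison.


Common zeros: ∅; count = 0; Bézout bound = 2.

deg(f) = 2, deg(g) = 1, so Bézout bound = 2.
Scan x ∈ F_7. For each x, list the y ∈ F_7 with f(x, y) ≡ 0 and those with g(x, y) ≡ 0 (mod 7); the common zeros in that column are the intersection.
  x = 0: f ≡ 0 at y ∈ {2}; g ≡ 0 at y ∈ {6}; common: ∅.
  x = 1: f ≡ 0 at y ∈ {1}; g ≡ 0 at y ∈ {4}; common: ∅.
  x = 2: f ≡ 0 at y ∈ {5}; g ≡ 0 at y ∈ {2}; common: ∅.
  x = 3: f ≡ 0 at y ∈ {4}; g ≡ 0 at y ∈ {0}; common: ∅.
  x = 4: f ≡ 0 at y ∈ {4}; g ≡ 0 at y ∈ {5}; common: ∅.
  x = 5: f ≡ 0 at y ∈ ∅; g ≡ 0 at y ∈ {3}; common: ∅.
  x = 6: f ≡ 0 at y ∈ {2}; g ≡ 0 at y ∈ {1}; common: ∅.
Collecting: common zeros = ∅, so the count is 0.
Comparison with the Bézout bound: 0 ≤ 2 = deg(f)·deg(g), as expected for curves with no common component (the affine F_7-count falls short of the bound because intersections may lie at infinity, over extension fields, or carry multiplicity).


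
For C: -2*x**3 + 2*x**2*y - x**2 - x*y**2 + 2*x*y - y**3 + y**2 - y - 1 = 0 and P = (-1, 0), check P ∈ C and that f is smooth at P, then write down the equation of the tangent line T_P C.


Tangent line at P: -4*x - y - 4 = 0.

Step 1: f(-1, 0) = 0, so P lies on C.
Step 2: partial derivatives
  f_x(x, y) = -6*x**2 + 4*x*y - 2*x - y**2 + 2*y, f_y(x, y) = 2*x**2 - 2*x*y + 2*x - 3*y**2 + 2*y - 1.
  f_x(P) = -4, f_y(P) = -1 (gradient nonzero, so P is smooth).
Step 3: tangent line at P: -4·(x − -1) + -1·(y − 0) = 0.
Expanding: -4*x - y - 4 = 0.


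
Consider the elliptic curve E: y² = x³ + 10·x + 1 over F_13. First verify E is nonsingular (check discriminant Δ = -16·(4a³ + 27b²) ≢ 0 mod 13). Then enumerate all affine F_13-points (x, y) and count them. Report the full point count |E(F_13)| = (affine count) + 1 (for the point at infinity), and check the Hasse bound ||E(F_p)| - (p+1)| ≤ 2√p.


Affine points = {(0, 1), (0, 12), (1, 5), (1, 8), (2, 4), (2, 9), (4, 1), (4, 12), (6, 2), (6, 11), (9, 1), (9, 12), (10, 3), (10, 10), (11, 5), (11, 8), (12, 4), (12, 9)}; affine count = 18; |E(F_13)| = 19.

Discriminant check: Δ ∝ 4a³ + 27b² = 4·10³ + 27·1² = 4·1000 + 27·1 ≡ 10 (mod 13). Nonzero ⇒ E is nonsingular.
For each x ∈ F_13, compute rhs = x³ + 10·x + 1 mod 13, then count y ∈ F_13 with y² ≡ rhs.
  x = 0: rhs = 1, matching y values: 1, 12 (2 points).
  x = 1: rhs = 12, matching y values: 5, 8 (2 points).
  x = 2: rhs = 3, matching y values: 4, 9 (2 points).
  x = 3: rhs = 6, matching y values: none (0 points).
  x = 4: rhs = 1, matching y values: 1, 12 (2 points).
  x = 5: rhs = 7, matching y values: none (0 points).
  x = 6: rhs = 4, matching y values: 2, 11 (2 points).
  x = 7: rhs = 11, matching y values: none (0 points).
  x = 8: rhs = 8, matching y values: none (0 points).
  x = 9: rhs = 1, matching y values: 1, 12 (2 points).
  x = 10: rhs = 9, matching y values: 3, 10 (2 points).
  x = 11: rhs = 12, matching y values: 5, 8 (2 points).
  x = 12: rhs = 3, matching y values: 4, 9 (2 points).
Total affine count: 18.
Full point count |E(F_13)| = 18 + 1 = 19.
Hasse bound: |19 − (13+1)| = |5| = 5 ≤ 2√13 ≈ 7.2111 ✓.


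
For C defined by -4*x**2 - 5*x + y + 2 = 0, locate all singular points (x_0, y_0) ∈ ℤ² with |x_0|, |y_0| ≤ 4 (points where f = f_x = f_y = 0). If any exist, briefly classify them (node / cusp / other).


No singular points in the scanned grid; C is smooth there.

Compute partial derivatives:
  f_x = -8*x - 5.
  f_y = 1.
f_y = 1 is a nonzero constant, so f_y never vanishes: no point (x, y) can satisfy f = f_x = f_y = 0. In particular no (x, y) ∈ {−4, ..., 4}² is singular; the curve is smooth.


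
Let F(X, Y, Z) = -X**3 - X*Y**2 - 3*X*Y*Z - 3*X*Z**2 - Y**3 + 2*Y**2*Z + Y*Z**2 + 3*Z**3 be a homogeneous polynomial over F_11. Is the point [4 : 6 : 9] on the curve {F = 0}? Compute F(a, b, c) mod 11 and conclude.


F(4,6,9) ≡ 1 (mod 11); P is NOT on the curve.

Evaluate F(4, 6, 9) term-by-term (mod 11).
  -X**3 ↦ -1·64·1·1 = -64
  -X*Y**2 ↦ -1·4·36·1 = -144
  -3*X*Y*Z ↦ -3·4·6·9 = -648
  -3*X*Z**2 ↦ -3·4·1·81 = -972
  -Y**3 ↦ -1·1·216·1 = -216
  2*Y**2*Z ↦ 2·1·36·9 = 648
  Y*Z**2 ↦ 1·1·6·81 = 486
  3*Z**3 ↦ 3·1·1·729 = 2187
Sum: F(4, 6, 9) = (-64) + (-144) + (-648) + (-972) + (-216) + (648) + (486) + (2187) = 1277.
Reducing mod 11: 1277 ≡ 1 (mod 11).
Since F(a, b, c) ≡ 1 ≠ 0 (mod 11), P does NOT lie on the curve.


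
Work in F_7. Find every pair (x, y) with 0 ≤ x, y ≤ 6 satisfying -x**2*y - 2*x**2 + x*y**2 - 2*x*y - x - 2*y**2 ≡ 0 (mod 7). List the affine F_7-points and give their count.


Affine F_7-points: {(0, 0), (1, 1), (1, 3), (2, 4), (3, 0), (3, 1), (5, 3), (5, 4)}; count = 8.

For each of the 49 pairs (x, y) ∈ F_7², evaluate f(x, y) mod 7. Record the zeros.
  x = 0: [0↦0, 1↦5, 2↦6, 3↦3, 4↦3, 5↦6, 6↦5]  zeros at y ∈ {0}
  x = 1: [0↦4, 1↦0, 2↦1, 3↦0, 4↦4, 5↦6, 6↦6]  zeros at y ∈ {1, 3}
  x = 2: [0↦4, 1↦3, 2↦2, 3↦1, 4↦0, 5↦6, 6↦5]  zeros at y ∈ {4}
  x = 3: [0↦0, 1↦0, 2↦2, 3↦6, 4↦5, 5↦6, 6↦2]  zeros at y ∈ {0, 1}
  x = 4: [0↦6, 1↦5, 2↦1, 3↦1, 4↦5, 5↦6, 6↦4]  zeros at y ∈ ∅
  x = 5: [0↦1, 1↦4, 2↦6, 3↦0, 4↦0, 5↦6, 6↦4]  zeros at y ∈ {3, 4}
  x = 6: [0↦6, 1↦4, 2↦3, 3↦3, 4↦4, 5↦6, 6↦2]  zeros at y ∈ ∅
Collecting zeros: affine points = {(0, 0), (1, 1), (1, 3), (2, 4), (3, 0), (3, 1), (5, 3), (5, 4)}.
Total count |C(F_7)_aff| = 8.


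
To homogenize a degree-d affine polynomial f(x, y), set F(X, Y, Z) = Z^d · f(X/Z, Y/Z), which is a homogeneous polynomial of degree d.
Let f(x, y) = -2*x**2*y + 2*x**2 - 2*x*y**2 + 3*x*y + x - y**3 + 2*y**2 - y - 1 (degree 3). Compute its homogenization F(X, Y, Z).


F(X, Y, Z) = -2*X**2*Y + 2*X**2*Z - 2*X*Y**2 + 3*X*Y*Z + X*Z**2 - Y**3 + 2*Y**2*Z - Y*Z**2 - Z**3

deg(f) = 3.
Substitute x = X/Z, y = Y/Z into f, then multiply by Z^3.
  monomial -2·x^2·y^1 ↦ -2·X^2·Y^1·Z^0.
  monomial 2·x^2·y^0 ↦ 2·X^2·Y^0·Z^1.
  monomial -2·x^1·y^2 ↦ -2·X^1·Y^2·Z^0.
  monomial 3·x^1·y^1 ↦ 3·X^1·Y^1·Z^1.
  monomial 1·x^1·y^0 ↦ 1·X^1·Y^0·Z^2.
  monomial -1·x^0·y^3 ↦ -1·X^0·Y^3·Z^0.
  monomial 2·x^0·y^2 ↦ 2·X^0·Y^2·Z^1.
  monomial -1·x^0·y^1 ↦ -1·X^0·Y^1·Z^2.
  monomial -1·x^0·y^0 ↦ -1·X^0·Y^0·Z^3.
Collecting: F(X, Y, Z) = -2*X**2*Y + 2*X**2*Z - 2*X*Y**2 + 3*X*Y*Z + X*Z**2 - Y**3 + 2*Y**2*Z - Y*Z**2 - Z**3.


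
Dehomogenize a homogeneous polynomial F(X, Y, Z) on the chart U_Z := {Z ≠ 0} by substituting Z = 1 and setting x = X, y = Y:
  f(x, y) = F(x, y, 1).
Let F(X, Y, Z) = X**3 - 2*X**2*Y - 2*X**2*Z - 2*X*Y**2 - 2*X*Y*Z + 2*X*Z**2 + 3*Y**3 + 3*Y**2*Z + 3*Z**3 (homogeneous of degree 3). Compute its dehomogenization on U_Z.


f(x, y) = x**3 - 2*x**2*y - 2*x**2 - 2*x*y**2 - 2*x*y + 2*x + 3*y**3 + 3*y**2 + 3

On U_Z we set Z = 1. Each monomial c·X^i·Y^j·Z^k in F becomes c·x^i·y^j·1^k = c·x^i·y^j.
Substituting Z = 1: F(X, Y, 1) = x**3 - 2*x**2*y - 2*x**2 - 2*x*y**2 - 2*x*y + 2*x + 3*y**3 + 3*y**2 + 3.
Note: deg(f) ≤ deg(F) = 3; strict inequality happens when F is divisible by Z (lost terms).


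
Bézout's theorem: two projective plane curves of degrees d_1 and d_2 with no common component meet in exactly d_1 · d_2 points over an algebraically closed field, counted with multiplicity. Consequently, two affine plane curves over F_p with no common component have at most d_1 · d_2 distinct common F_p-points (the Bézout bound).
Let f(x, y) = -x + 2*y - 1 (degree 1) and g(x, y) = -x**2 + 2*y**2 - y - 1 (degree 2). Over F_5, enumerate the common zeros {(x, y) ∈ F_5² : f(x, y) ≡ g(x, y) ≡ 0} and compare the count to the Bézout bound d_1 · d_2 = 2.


Common zeros: ∅; count = 0; Bézout bound = 2.

deg(f) = 1, deg(g) = 2, so Bézout bound = 2.
Scan x ∈ F_5. For each x, list the y ∈ F_5 with f(x, y) ≡ 0 and those with g(x, y) ≡ 0 (mod 5); the common zeros in that column are the intersection.
  x = 0: f ≡ 0 at y ∈ {3}; g ≡ 0 at y ∈ {1, 2}; common: ∅.
  x = 1: f ≡ 0 at y ∈ {1}; g ≡ 0 at y ∈ ∅; common: ∅.
  x = 2: f ≡ 0 at y ∈ {4}; g ≡ 0 at y ∈ {0, 3}; common: ∅.
  x = 3: f ≡ 0 at y ∈ {2}; g ≡ 0 at y ∈ {0, 3}; common: ∅.
  x = 4: f ≡ 0 at y ∈ {0}; g ≡ 0 at y ∈ ∅; common: ∅.
Collecting: common zeros = ∅, so the count is 0.
Comparison with the Bézout bound: 0 ≤ 2 = deg(f)·deg(g), as expected for curves with no common component (the affine F_5-count falls short of the bound because intersections may lie at infinity, over extension fields, or carry multiplicity).


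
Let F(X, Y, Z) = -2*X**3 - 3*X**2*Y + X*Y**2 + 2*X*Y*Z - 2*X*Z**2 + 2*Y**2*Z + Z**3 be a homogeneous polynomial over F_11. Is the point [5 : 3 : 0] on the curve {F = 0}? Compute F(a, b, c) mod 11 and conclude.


F(5,3,0) ≡ 10 (mod 11); P is NOT on the curve.

Evaluate F(5, 3, 0) term-by-term (mod 11).
  -2*X**3 ↦ -2·125·1·1 = -250
  -3*X**2*Y ↦ -3·25·3·1 = -225
  X*Y**2 ↦ 1·5·9·1 = 45
  2*X*Y*Z ↦ 2·5·3·0 = 0
  -2*X*Z**2 ↦ -2·5·1·0 = 0
  2*Y**2*Z ↦ 2·1·9·0 = 0
  Z**3 ↦ 1·1·1·0 = 0
Sum: F(5, 3, 0) = (-250) + (-225) + (45) + (0) + (0) + (0) + (0) = -430.
Reducing mod 11: -430 ≡ 10 (mod 11).
Since F(a, b, c) ≡ 10 ≠ 0 (mod 11), P does NOT lie on the curve.


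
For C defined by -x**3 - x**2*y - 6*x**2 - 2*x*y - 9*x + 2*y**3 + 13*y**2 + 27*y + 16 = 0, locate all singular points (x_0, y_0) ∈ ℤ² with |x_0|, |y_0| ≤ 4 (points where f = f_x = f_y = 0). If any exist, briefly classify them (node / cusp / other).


Singular points: {(-1, -2)}; classification: node.

Compute partial derivatives:
  f_x = -3*x**2 - 2*x*y - 12*x - 2*y - 9.
  f_y = -x**2 - 2*x + 6*y**2 + 26*y + 27.
Scan x_0 ∈ {−4, ..., 4}. For each x_0, f_y(x_0, y) is a polynomial in y; find its integer roots y ∈ {−4, ..., 4}, then test f_x and f at those candidates.
  x = -4: f_y(-4, y) = 6*y**2 + 26*y + 19; no integer root y with |y| ≤ 4.
  x = -3: f_y(-3, y) = 6*y**2 + 26*y + 24; vanishes at y ∈ {-3}. (-3, -3): f_x = -12 ≠ 0.
  x = -2: f_y(-2, y) = 6*y**2 + 26*y + 27; no integer root y with |y| ≤ 4.
  x = -1: f_y(-1, y) = 6*y**2 + 26*y + 28; vanishes at y ∈ {-2}. (-1, -2): f_x = 0, f = 0 — SINGULAR.
  x = 0: f_y(0, y) = 6*y**2 + 26*y + 27; no integer root y with |y| ≤ 4.
  x = 1: f_y(1, y) = 6*y**2 + 26*y + 24; vanishes at y ∈ {-3}. (1, -3): f_x = -12 ≠ 0.
  x = 2: f_y(2, y) = 6*y**2 + 26*y + 19; no integer root y with |y| ≤ 4.
  x = 3: f_y(3, y) = 6*y**2 + 26*y + 12; no integer root y with |y| ≤ 4.
  x = 4: f_y(4, y) = 6*y**2 + 26*y + 3; no integer root y with |y| ≤ 4.
Only singular point on the grid: (-1, -2).
Classify: substitute x = -1 + u, y = -2 + v and expand: f = -u**3 - u**2*v - u**2 + 2*v**3 + v**2.
No constant or linear terms (consistent with a singular point). Quadratic part: -u**2 + v**2. Cubic part: -u**3 - u**2*v + 2*v**3.
The quadratic part v**2 - u**2 = (v − u)(v + u) splits into two distinct linear factors, so there are two distinct tangent lines y − -2 = ±(x − -1) — this is a node (ordinary double point).
Classification: node.


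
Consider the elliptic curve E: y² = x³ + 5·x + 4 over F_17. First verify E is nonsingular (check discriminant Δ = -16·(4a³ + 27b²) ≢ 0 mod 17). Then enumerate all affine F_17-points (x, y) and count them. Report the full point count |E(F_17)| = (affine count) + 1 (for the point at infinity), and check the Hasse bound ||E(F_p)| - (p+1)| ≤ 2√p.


Affine points = {(0, 2), (0, 15), (5, 1), (5, 16), (7, 5), (7, 12), (9, 8), (9, 9), (10, 0), (11, 8), (11, 9), (14, 8), (14, 9), (16, 7), (16, 10)}; affine count = 15; |E(F_17)| = 16.

Discriminant check: Δ ∝ 4a³ + 27b² = 4·5³ + 27·4² = 4·125 + 27·16 ≡ 14 (mod 17). Nonzero ⇒ E is nonsingular.
For each x ∈ F_17, compute rhs = x³ + 5·x + 4 mod 17, then count y ∈ F_17 with y² ≡ rhs.
  x = 0: rhs = 4, matching y values: 2, 15 (2 points).
  x = 1: rhs = 10, matching y values: none (0 points).
  x = 2: rhs = 5, matching y values: none (0 points).
  x = 3: rhs = 12, matching y values: none (0 points).
  x = 4: rhs = 3, matching y values: none (0 points).
  x = 5: rhs = 1, matching y values: 1, 16 (2 points).
  x = 6: rhs = 12, matching y values: none (0 points).
  x = 7: rhs = 8, matching y values: 5, 12 (2 points).
  x = 8: rhs = 12, matching y values: none (0 points).
  x = 9: rhs = 13, matching y values: 8, 9 (2 points).
  x = 10: rhs = 0, matching y values: 0 (1 points).
  x = 11: rhs = 13, matching y values: 8, 9 (2 points).
  x = 12: rhs = 7, matching y values: none (0 points).
  x = 13: rhs = 5, matching y values: none (0 points).
  x = 14: rhs = 13, matching y values: 8, 9 (2 points).
  x = 15: rhs = 3, matching y values: none (0 points).
  x = 16: rhs = 15, matching y values: 7, 10 (2 points).
Total affine count: 15.
Full point count |E(F_17)| = 15 + 1 = 16.
Hasse bound: |16 − (17+1)| = |-2| = 2 ≤ 2√17 ≈ 8.2462 ✓.


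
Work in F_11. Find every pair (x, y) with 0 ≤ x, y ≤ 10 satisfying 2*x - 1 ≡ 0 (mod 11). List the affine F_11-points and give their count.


Affine F_11-points: {(6, 0), (6, 1), (6, 2), (6, 3), (6, 4), (6, 5), (6, 6), (6, 7), (6, 8), (6, 9), (6, 10)}; count = 11.

For each of the 121 pairs (x, y) ∈ F_11², evaluate f(x, y) mod 11. Record the zeros.
  x = 0: [0↦10, 1↦10, 2↦10, 3↦10, 4↦10, 5↦10, 6↦10, 7↦10, 8↦10, 9↦10, 10↦10]  zeros at y ∈ ∅
  x = 1: [0↦1, 1↦1, 2↦1, 3↦1, 4↦1, 5↦1, 6↦1, 7↦1, 8↦1, 9↦1, 10↦1]  zeros at y ∈ ∅
  x = 2: [0↦3, 1↦3, 2↦3, 3↦3, 4↦3, 5↦3, 6↦3, 7↦3, 8↦3, 9↦3, 10↦3]  zeros at y ∈ ∅
  x = 3: [0↦5, 1↦5, 2↦5, 3↦5, 4↦5, 5↦5, 6↦5, 7↦5, 8↦5, 9↦5, 10↦5]  zeros at y ∈ ∅
  x = 4: [0↦7, 1↦7, 2↦7, 3↦7, 4↦7, 5↦7, 6↦7, 7↦7, 8↦7, 9↦7, 10↦7]  zeros at y ∈ ∅
  x = 5: [0↦9, 1↦9, 2↦9, 3↦9, 4↦9, 5↦9, 6↦9, 7↦9, 8↦9, 9↦9, 10↦9]  zeros at y ∈ ∅
  x = 6: [0↦0, 1↦0, 2↦0, 3↦0, 4↦0, 5↦0, 6↦0, 7↦0, 8↦0, 9↦0, 10↦0]  zeros at y ∈ {0, 1, 2, 3, 4, 5, 6, 7, 8, 9, 10}
  x = 7: [0↦2, 1↦2, 2↦2, 3↦2, 4↦2, 5↦2, 6↦2, 7↦2, 8↦2, 9↦2, 10↦2]  zeros at y ∈ ∅
  x = 8: [0↦4, 1↦4, 2↦4, 3↦4, 4↦4, 5↦4, 6↦4, 7↦4, 8↦4, 9↦4, 10↦4]  zeros at y ∈ ∅
  x = 9: [0↦6, 1↦6, 2↦6, 3↦6, 4↦6, 5↦6, 6↦6, 7↦6, 8↦6, 9↦6, 10↦6]  zeros at y ∈ ∅
  x = 10: [0↦8, 1↦8, 2↦8, 3↦8, 4↦8, 5↦8, 6↦8, 7↦8, 8↦8, 9↦8, 10↦8]  zeros at y ∈ ∅
Collecting zeros: affine points = {(6, 0), (6, 1), (6, 2), (6, 3), (6, 4), (6, 5), (6, 6), (6, 7), (6, 8), (6, 9), (6, 10)}.
Total count |C(F_11)_aff| = 11.


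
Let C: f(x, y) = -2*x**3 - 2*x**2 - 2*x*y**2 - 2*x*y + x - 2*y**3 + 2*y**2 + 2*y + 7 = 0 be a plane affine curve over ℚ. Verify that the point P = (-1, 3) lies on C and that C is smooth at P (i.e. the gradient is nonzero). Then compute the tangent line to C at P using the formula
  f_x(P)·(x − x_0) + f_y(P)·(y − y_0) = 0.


Tangent line at P: -25*x - 26*y + 53 = 0.

Step 1: f(-1, 3) = 0, so P lies on C.
Step 2: partial derivatives
  f_x(x, y) = -6*x**2 - 4*x - 2*y**2 - 2*y + 1, f_y(x, y) = -4*x*y - 2*x - 6*y**2 + 4*y + 2.
  f_x(P) = -25, f_y(P) = -26 (gradient nonzero, so P is smooth).
Step 3: tangent line at P: -25·(x − -1) + -26·(y − 3) = 0.
Expanding: -25*x - 26*y + 53 = 0.


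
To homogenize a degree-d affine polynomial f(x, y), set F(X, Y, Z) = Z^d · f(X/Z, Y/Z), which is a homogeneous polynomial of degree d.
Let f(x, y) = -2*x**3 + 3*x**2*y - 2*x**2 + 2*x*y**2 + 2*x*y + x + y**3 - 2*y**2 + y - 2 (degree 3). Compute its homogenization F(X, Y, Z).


F(X, Y, Z) = -2*X**3 + 3*X**2*Y - 2*X**2*Z + 2*X*Y**2 + 2*X*Y*Z + X*Z**2 + Y**3 - 2*Y**2*Z + Y*Z**2 - 2*Z**3

deg(f) = 3.
Substitute x = X/Z, y = Y/Z into f, then multiply by Z^3.
  monomial -2·x^3·y^0 ↦ -2·X^3·Y^0·Z^0.
  monomial 3·x^2·y^1 ↦ 3·X^2·Y^1·Z^0.
  monomial -2·x^2·y^0 ↦ -2·X^2·Y^0·Z^1.
  monomial 2·x^1·y^2 ↦ 2·X^1·Y^2·Z^0.
  monomial 2·x^1·y^1 ↦ 2·X^1·Y^1·Z^1.
  monomial 1·x^1·y^0 ↦ 1·X^1·Y^0·Z^2.
  monomial 1·x^0·y^3 ↦ 1·X^0·Y^3·Z^0.
  monomial -2·x^0·y^2 ↦ -2·X^0·Y^2·Z^1.
  monomial 1·x^0·y^1 ↦ 1·X^0·Y^1·Z^2.
  monomial -2·x^0·y^0 ↦ -2·X^0·Y^0·Z^3.
Collecting: F(X, Y, Z) = -2*X**3 + 3*X**2*Y - 2*X**2*Z + 2*X*Y**2 + 2*X*Y*Z + X*Z**2 + Y**3 - 2*Y**2*Z + Y*Z**2 - 2*Z**3.
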